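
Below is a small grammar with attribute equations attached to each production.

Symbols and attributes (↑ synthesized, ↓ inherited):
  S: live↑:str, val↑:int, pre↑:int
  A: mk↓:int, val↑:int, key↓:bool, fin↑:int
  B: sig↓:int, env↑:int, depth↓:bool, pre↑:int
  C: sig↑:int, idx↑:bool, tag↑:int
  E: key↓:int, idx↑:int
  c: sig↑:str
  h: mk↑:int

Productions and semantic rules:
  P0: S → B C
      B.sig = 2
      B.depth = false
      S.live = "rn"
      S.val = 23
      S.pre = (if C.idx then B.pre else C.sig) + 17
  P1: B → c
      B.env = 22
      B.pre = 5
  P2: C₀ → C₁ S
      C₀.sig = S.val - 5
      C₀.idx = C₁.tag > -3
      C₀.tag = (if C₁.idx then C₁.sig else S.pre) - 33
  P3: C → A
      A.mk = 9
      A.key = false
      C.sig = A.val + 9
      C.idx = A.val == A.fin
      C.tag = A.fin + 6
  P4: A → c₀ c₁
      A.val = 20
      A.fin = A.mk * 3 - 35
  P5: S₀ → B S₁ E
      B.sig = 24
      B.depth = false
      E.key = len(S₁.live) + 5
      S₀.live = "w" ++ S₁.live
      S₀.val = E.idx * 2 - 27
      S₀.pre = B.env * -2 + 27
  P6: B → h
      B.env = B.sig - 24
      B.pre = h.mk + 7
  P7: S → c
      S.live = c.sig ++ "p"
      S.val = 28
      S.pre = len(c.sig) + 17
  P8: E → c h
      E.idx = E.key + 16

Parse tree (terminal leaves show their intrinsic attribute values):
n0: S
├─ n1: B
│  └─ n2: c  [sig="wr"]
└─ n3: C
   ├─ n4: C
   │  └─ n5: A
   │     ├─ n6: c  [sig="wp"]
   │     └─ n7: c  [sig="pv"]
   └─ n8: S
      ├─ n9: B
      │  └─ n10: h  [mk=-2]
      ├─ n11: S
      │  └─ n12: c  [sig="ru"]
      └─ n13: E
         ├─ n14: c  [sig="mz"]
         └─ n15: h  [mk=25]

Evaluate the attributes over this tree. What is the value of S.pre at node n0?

1. n1.sig = 2  [2]
2. n1.depth = false  [false]
3. n2.sig = "wr"  [terminal]
4. n1.env = 22  [22]
5. n1.pre = 5  [5]
6. n5.mk = 9  [9]
7. n5.key = false  [false]
8. n6.sig = "wp"  [terminal]
9. n7.sig = "pv"  [terminal]
10. n5.val = 20  [20]
11. n5.fin = -8  [A.mk * 3 - 35]
12. n4.sig = 29  [A.val + 9]
13. n4.idx = false  [A.val == A.fin]
14. n4.tag = -2  [A.fin + 6]
15. n9.sig = 24  [24]
16. n9.depth = false  [false]
17. n10.mk = -2  [terminal]
18. n9.env = 0  [B.sig - 24]
19. n9.pre = 5  [h.mk + 7]
20. n12.sig = "ru"  [terminal]
21. n11.live = "rup"  [c.sig ++ "p"]
22. n11.val = 28  [28]
23. n11.pre = 19  [len(c.sig) + 17]
24. n13.key = 8  [len(S₁.live) + 5]
25. n14.sig = "mz"  [terminal]
26. n15.mk = 25  [terminal]
27. n13.idx = 24  [E.key + 16]
28. n8.live = "wrup"  ["w" ++ S₁.live]
29. n8.val = 21  [E.idx * 2 - 27]
30. n8.pre = 27  [B.env * -2 + 27]
31. n3.sig = 16  [S.val - 5]
32. n3.idx = true  [C₁.tag > -3]
33. n3.tag = -6  [(if C₁.idx then C₁.sig else S.pre) - 33]
34. n0.live = "rn"  ["rn"]
35. n0.val = 23  [23]
36. n0.pre = 22  [(if C.idx then B.pre else C.sig) + 17]

22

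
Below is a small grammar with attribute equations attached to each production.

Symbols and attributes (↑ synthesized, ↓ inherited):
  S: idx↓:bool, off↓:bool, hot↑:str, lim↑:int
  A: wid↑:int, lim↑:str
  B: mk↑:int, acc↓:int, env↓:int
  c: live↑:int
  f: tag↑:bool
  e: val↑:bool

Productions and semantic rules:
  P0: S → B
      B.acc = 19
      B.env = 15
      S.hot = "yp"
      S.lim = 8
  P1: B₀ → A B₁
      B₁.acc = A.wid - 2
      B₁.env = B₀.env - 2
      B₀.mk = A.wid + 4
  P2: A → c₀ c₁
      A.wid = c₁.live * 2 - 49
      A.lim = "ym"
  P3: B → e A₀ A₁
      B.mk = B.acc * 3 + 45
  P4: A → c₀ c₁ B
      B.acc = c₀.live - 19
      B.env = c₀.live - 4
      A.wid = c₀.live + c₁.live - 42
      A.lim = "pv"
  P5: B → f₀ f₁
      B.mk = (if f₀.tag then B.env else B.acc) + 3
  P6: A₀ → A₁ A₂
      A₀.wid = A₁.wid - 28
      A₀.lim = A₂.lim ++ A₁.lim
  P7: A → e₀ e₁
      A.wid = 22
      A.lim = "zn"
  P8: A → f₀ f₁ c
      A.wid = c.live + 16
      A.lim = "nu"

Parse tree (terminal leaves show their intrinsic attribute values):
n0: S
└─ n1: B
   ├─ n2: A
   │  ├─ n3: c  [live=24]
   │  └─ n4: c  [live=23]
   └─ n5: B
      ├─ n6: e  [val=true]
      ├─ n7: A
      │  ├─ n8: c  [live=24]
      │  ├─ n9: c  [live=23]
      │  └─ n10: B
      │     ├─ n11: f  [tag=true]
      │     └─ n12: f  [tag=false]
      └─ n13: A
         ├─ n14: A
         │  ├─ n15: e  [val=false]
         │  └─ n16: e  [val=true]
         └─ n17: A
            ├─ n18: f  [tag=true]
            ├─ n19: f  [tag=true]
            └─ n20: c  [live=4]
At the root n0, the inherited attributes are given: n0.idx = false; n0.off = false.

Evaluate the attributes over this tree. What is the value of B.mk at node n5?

1. n0.idx = false  [given at root]
2. n0.off = false  [given at root]
3. n1.acc = 19  [19]
4. n1.env = 15  [15]
5. n3.live = 24  [terminal]
6. n4.live = 23  [terminal]
7. n2.wid = -3  [c₁.live * 2 - 49]
8. n2.lim = "ym"  ["ym"]
9. n5.acc = -5  [A.wid - 2]
10. n5.env = 13  [B₀.env - 2]
11. n6.val = true  [terminal]
12. n8.live = 24  [terminal]
13. n9.live = 23  [terminal]
14. n10.acc = 5  [c₀.live - 19]
15. n10.env = 20  [c₀.live - 4]
16. n11.tag = true  [terminal]
17. n12.tag = false  [terminal]
18. n10.mk = 23  [(if f₀.tag then B.env else B.acc) + 3]
19. n7.wid = 5  [c₀.live + c₁.live - 42]
20. n7.lim = "pv"  ["pv"]
21. n15.val = false  [terminal]
22. n16.val = true  [terminal]
23. n14.wid = 22  [22]
24. n14.lim = "zn"  ["zn"]
25. n18.tag = true  [terminal]
26. n19.tag = true  [terminal]
27. n20.live = 4  [terminal]
28. n17.wid = 20  [c.live + 16]
29. n17.lim = "nu"  ["nu"]
30. n13.wid = -6  [A₁.wid - 28]
31. n13.lim = "nuzn"  [A₂.lim ++ A₁.lim]
32. n5.mk = 30  [B.acc * 3 + 45]
33. n1.mk = 1  [A.wid + 4]
34. n0.hot = "yp"  ["yp"]
35. n0.lim = 8  [8]

30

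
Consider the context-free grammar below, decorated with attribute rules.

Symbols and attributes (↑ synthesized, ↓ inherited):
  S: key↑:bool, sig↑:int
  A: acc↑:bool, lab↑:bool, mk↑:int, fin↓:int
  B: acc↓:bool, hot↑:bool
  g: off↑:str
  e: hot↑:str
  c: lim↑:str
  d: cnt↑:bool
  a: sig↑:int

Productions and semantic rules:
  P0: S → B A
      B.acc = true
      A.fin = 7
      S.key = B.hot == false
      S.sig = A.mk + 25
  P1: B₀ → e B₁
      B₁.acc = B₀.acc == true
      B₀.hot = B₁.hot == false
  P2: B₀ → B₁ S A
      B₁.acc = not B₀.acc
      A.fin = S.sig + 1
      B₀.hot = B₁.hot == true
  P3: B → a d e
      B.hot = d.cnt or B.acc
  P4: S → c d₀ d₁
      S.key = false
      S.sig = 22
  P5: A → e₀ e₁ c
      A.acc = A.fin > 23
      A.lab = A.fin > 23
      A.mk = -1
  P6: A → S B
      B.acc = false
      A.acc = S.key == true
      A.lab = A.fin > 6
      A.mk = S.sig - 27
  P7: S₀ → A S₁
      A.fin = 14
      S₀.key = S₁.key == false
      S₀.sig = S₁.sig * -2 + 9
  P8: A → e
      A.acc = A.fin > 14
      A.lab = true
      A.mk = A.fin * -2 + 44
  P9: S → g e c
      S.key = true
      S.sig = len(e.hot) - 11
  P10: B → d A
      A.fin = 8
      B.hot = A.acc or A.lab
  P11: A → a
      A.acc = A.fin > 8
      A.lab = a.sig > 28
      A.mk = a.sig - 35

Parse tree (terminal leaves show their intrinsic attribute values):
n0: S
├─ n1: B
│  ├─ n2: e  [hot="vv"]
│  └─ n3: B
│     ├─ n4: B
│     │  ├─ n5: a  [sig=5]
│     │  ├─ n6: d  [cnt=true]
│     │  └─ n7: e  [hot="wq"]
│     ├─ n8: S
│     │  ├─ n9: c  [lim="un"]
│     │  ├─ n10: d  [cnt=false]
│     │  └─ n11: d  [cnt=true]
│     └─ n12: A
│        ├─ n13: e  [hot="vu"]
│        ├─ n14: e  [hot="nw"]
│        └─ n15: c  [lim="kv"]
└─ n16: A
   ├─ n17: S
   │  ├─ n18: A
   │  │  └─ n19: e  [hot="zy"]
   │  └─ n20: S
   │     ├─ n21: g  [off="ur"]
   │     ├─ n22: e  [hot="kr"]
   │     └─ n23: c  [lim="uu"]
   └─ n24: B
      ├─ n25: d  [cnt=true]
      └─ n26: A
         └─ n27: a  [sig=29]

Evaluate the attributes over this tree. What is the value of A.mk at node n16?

0

1. n1.acc = true  [true]
2. n2.hot = "vv"  [terminal]
3. n3.acc = true  [B₀.acc == true]
4. n4.acc = false  [not B₀.acc]
5. n5.sig = 5  [terminal]
6. n6.cnt = true  [terminal]
7. n7.hot = "wq"  [terminal]
8. n4.hot = true  [d.cnt or B.acc]
9. n9.lim = "un"  [terminal]
10. n10.cnt = false  [terminal]
11. n11.cnt = true  [terminal]
12. n8.key = false  [false]
13. n8.sig = 22  [22]
14. n12.fin = 23  [S.sig + 1]
15. n13.hot = "vu"  [terminal]
16. n14.hot = "nw"  [terminal]
17. n15.lim = "kv"  [terminal]
18. n12.acc = false  [A.fin > 23]
19. n12.lab = false  [A.fin > 23]
20. n12.mk = -1  [-1]
21. n3.hot = true  [B₁.hot == true]
22. n1.hot = false  [B₁.hot == false]
23. n16.fin = 7  [7]
24. n18.fin = 14  [14]
25. n19.hot = "zy"  [terminal]
26. n18.acc = false  [A.fin > 14]
27. n18.lab = true  [true]
28. n18.mk = 16  [A.fin * -2 + 44]
29. n21.off = "ur"  [terminal]
30. n22.hot = "kr"  [terminal]
31. n23.lim = "uu"  [terminal]
32. n20.key = true  [true]
33. n20.sig = -9  [len(e.hot) - 11]
34. n17.key = false  [S₁.key == false]
35. n17.sig = 27  [S₁.sig * -2 + 9]
36. n24.acc = false  [false]
37. n25.cnt = true  [terminal]
38. n26.fin = 8  [8]
39. n27.sig = 29  [terminal]
40. n26.acc = false  [A.fin > 8]
41. n26.lab = true  [a.sig > 28]
42. n26.mk = -6  [a.sig - 35]
43. n24.hot = true  [A.acc or A.lab]
44. n16.acc = false  [S.key == true]
45. n16.lab = true  [A.fin > 6]
46. n16.mk = 0  [S.sig - 27]
47. n0.key = true  [B.hot == false]
48. n0.sig = 25  [A.mk + 25]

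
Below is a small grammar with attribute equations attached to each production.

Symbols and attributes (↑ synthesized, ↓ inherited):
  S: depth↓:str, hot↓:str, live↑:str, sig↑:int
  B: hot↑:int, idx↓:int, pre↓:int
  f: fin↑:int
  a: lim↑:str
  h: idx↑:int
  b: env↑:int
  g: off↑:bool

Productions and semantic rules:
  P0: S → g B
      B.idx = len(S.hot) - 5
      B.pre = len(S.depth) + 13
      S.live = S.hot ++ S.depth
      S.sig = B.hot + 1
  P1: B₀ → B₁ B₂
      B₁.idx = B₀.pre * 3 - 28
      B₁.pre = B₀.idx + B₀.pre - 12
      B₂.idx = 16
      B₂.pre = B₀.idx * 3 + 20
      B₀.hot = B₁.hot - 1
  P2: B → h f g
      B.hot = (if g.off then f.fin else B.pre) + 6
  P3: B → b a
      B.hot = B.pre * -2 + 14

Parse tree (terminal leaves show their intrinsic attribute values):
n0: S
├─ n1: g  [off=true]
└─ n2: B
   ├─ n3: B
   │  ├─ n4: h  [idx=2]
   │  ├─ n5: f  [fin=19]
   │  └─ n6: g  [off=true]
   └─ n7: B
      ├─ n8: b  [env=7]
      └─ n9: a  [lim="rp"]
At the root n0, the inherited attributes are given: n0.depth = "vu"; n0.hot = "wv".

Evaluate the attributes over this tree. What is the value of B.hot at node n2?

1. n0.depth = "vu"  [given at root]
2. n0.hot = "wv"  [given at root]
3. n1.off = true  [terminal]
4. n2.idx = -3  [len(S.hot) - 5]
5. n2.pre = 15  [len(S.depth) + 13]
6. n3.idx = 17  [B₀.pre * 3 - 28]
7. n3.pre = 0  [B₀.idx + B₀.pre - 12]
8. n4.idx = 2  [terminal]
9. n5.fin = 19  [terminal]
10. n6.off = true  [terminal]
11. n3.hot = 25  [(if g.off then f.fin else B.pre) + 6]
12. n7.idx = 16  [16]
13. n7.pre = 11  [B₀.idx * 3 + 20]
14. n8.env = 7  [terminal]
15. n9.lim = "rp"  [terminal]
16. n7.hot = -8  [B.pre * -2 + 14]
17. n2.hot = 24  [B₁.hot - 1]
18. n0.live = "wvvu"  [S.hot ++ S.depth]
19. n0.sig = 25  [B.hot + 1]

24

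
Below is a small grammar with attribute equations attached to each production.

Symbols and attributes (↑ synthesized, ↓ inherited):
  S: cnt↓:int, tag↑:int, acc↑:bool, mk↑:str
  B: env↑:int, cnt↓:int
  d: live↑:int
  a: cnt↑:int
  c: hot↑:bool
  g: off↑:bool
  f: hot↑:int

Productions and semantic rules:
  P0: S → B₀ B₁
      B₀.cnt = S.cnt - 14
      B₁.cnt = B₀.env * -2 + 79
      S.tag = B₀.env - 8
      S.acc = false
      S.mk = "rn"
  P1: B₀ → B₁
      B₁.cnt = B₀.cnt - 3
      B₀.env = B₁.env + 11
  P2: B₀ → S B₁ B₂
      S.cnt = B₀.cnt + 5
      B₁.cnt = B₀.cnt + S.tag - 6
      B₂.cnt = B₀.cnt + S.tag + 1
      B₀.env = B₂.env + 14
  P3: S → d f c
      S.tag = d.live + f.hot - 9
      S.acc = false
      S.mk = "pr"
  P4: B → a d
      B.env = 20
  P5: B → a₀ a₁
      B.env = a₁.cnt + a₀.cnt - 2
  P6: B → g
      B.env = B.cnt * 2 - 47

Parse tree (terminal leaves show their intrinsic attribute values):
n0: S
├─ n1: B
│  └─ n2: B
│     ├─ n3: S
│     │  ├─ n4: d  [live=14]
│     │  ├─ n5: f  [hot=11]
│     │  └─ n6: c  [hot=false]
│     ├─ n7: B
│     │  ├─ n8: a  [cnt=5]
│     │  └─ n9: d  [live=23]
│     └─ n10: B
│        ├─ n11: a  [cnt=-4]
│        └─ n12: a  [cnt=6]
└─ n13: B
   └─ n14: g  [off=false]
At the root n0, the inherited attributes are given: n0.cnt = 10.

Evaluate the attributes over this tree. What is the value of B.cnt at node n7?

1. n0.cnt = 10  [given at root]
2. n1.cnt = -4  [S.cnt - 14]
3. n2.cnt = -7  [B₀.cnt - 3]
4. n3.cnt = -2  [B₀.cnt + 5]
5. n4.live = 14  [terminal]
6. n5.hot = 11  [terminal]
7. n6.hot = false  [terminal]
8. n3.tag = 16  [d.live + f.hot - 9]
9. n3.acc = false  [false]
10. n3.mk = "pr"  ["pr"]
11. n7.cnt = 3  [B₀.cnt + S.tag - 6]
12. n8.cnt = 5  [terminal]
13. n9.live = 23  [terminal]
14. n7.env = 20  [20]
15. n10.cnt = 10  [B₀.cnt + S.tag + 1]
16. n11.cnt = -4  [terminal]
17. n12.cnt = 6  [terminal]
18. n10.env = 0  [a₁.cnt + a₀.cnt - 2]
19. n2.env = 14  [B₂.env + 14]
20. n1.env = 25  [B₁.env + 11]
21. n13.cnt = 29  [B₀.env * -2 + 79]
22. n14.off = false  [terminal]
23. n13.env = 11  [B.cnt * 2 - 47]
24. n0.tag = 17  [B₀.env - 8]
25. n0.acc = false  [false]
26. n0.mk = "rn"  ["rn"]

3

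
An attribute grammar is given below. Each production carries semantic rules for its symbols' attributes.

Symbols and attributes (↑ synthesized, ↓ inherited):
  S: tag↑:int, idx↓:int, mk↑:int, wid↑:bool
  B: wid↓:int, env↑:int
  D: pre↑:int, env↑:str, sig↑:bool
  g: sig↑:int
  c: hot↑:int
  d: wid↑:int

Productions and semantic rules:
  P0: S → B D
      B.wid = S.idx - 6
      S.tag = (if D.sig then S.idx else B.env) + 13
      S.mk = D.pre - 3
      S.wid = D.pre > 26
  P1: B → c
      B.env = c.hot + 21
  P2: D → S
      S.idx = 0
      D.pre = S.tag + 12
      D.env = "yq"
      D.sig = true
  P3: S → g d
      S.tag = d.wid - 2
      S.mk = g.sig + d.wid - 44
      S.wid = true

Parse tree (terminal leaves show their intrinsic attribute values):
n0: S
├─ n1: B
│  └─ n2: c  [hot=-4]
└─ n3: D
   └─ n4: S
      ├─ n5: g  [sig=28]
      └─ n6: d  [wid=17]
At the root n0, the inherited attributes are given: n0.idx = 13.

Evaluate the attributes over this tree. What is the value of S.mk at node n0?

1. n0.idx = 13  [given at root]
2. n1.wid = 7  [S.idx - 6]
3. n2.hot = -4  [terminal]
4. n1.env = 17  [c.hot + 21]
5. n4.idx = 0  [0]
6. n5.sig = 28  [terminal]
7. n6.wid = 17  [terminal]
8. n4.tag = 15  [d.wid - 2]
9. n4.mk = 1  [g.sig + d.wid - 44]
10. n4.wid = true  [true]
11. n3.pre = 27  [S.tag + 12]
12. n3.env = "yq"  ["yq"]
13. n3.sig = true  [true]
14. n0.tag = 26  [(if D.sig then S.idx else B.env) + 13]
15. n0.mk = 24  [D.pre - 3]
16. n0.wid = true  [D.pre > 26]

24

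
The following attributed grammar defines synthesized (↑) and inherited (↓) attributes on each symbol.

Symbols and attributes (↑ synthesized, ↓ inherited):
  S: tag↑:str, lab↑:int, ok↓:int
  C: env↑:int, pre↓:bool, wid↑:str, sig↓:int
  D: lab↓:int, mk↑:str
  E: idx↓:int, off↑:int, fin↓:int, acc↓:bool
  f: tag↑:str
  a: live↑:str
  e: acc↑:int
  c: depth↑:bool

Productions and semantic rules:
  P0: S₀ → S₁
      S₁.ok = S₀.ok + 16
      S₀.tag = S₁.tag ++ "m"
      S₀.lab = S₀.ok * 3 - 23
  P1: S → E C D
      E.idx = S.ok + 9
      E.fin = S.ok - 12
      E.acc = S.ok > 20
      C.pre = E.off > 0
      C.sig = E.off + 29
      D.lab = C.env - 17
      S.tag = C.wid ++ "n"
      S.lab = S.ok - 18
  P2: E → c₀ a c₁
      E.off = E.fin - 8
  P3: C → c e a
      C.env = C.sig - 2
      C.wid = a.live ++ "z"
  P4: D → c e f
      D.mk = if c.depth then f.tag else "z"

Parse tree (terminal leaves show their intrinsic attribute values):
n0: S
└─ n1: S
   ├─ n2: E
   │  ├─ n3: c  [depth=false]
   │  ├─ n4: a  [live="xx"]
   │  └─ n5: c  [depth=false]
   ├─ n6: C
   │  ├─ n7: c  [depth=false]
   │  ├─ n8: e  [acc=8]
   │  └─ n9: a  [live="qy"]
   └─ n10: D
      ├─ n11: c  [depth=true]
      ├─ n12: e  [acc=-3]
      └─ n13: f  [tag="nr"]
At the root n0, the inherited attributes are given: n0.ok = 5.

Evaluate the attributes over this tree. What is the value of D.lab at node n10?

11

1. n0.ok = 5  [given at root]
2. n1.ok = 21  [S₀.ok + 16]
3. n2.idx = 30  [S.ok + 9]
4. n2.fin = 9  [S.ok - 12]
5. n2.acc = true  [S.ok > 20]
6. n3.depth = false  [terminal]
7. n4.live = "xx"  [terminal]
8. n5.depth = false  [terminal]
9. n2.off = 1  [E.fin - 8]
10. n6.pre = true  [E.off > 0]
11. n6.sig = 30  [E.off + 29]
12. n7.depth = false  [terminal]
13. n8.acc = 8  [terminal]
14. n9.live = "qy"  [terminal]
15. n6.env = 28  [C.sig - 2]
16. n6.wid = "qyz"  [a.live ++ "z"]
17. n10.lab = 11  [C.env - 17]
18. n11.depth = true  [terminal]
19. n12.acc = -3  [terminal]
20. n13.tag = "nr"  [terminal]
21. n10.mk = "nr"  [if c.depth then f.tag else "z"]
22. n1.tag = "qyzn"  [C.wid ++ "n"]
23. n1.lab = 3  [S.ok - 18]
24. n0.tag = "qyznm"  [S₁.tag ++ "m"]
25. n0.lab = -8  [S₀.ok * 3 - 23]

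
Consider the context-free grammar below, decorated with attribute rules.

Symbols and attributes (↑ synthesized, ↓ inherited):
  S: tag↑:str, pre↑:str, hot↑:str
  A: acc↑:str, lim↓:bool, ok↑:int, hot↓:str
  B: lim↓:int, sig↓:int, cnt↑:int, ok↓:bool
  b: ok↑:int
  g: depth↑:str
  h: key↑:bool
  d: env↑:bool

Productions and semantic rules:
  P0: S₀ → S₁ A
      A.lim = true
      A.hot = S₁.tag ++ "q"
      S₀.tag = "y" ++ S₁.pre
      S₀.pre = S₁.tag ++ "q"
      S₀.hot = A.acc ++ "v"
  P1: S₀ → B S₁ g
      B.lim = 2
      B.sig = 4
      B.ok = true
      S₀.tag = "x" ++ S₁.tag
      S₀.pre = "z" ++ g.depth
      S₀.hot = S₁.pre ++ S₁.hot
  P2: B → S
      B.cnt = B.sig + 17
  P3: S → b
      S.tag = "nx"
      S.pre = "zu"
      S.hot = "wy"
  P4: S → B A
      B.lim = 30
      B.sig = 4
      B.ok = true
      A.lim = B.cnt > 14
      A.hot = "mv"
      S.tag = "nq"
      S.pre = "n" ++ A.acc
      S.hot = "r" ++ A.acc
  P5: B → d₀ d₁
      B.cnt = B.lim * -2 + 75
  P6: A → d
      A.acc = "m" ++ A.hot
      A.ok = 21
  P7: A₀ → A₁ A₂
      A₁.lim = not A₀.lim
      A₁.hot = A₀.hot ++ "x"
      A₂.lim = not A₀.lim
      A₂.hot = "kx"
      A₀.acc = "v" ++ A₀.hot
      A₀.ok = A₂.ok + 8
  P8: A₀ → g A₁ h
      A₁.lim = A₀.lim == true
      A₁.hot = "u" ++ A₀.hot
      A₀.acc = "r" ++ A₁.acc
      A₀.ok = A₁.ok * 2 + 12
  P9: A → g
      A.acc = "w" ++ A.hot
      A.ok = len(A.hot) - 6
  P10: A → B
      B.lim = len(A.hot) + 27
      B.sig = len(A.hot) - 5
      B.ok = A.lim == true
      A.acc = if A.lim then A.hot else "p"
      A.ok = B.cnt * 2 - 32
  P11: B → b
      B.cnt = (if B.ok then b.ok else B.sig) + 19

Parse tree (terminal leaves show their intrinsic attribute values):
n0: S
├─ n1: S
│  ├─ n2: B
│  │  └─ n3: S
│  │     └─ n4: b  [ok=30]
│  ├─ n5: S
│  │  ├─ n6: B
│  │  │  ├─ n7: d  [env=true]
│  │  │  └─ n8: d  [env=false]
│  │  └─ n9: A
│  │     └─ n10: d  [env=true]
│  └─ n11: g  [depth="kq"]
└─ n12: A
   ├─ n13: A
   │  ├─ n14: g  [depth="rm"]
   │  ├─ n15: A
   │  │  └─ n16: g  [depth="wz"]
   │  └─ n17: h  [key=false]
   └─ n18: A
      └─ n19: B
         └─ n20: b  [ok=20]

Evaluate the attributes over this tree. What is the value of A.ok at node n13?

12

1. n2.lim = 2  [2]
2. n2.sig = 4  [4]
3. n2.ok = true  [true]
4. n4.ok = 30  [terminal]
5. n3.tag = "nx"  ["nx"]
6. n3.pre = "zu"  ["zu"]
7. n3.hot = "wy"  ["wy"]
8. n2.cnt = 21  [B.sig + 17]
9. n6.lim = 30  [30]
10. n6.sig = 4  [4]
11. n6.ok = true  [true]
12. n7.env = true  [terminal]
13. n8.env = false  [terminal]
14. n6.cnt = 15  [B.lim * -2 + 75]
15. n9.lim = true  [B.cnt > 14]
16. n9.hot = "mv"  ["mv"]
17. n10.env = true  [terminal]
18. n9.acc = "mmv"  ["m" ++ A.hot]
19. n9.ok = 21  [21]
20. n5.tag = "nq"  ["nq"]
21. n5.pre = "nmmv"  ["n" ++ A.acc]
22. n5.hot = "rmmv"  ["r" ++ A.acc]
23. n11.depth = "kq"  [terminal]
24. n1.tag = "xnq"  ["x" ++ S₁.tag]
25. n1.pre = "zkq"  ["z" ++ g.depth]
26. n1.hot = "nmmvrmmv"  [S₁.pre ++ S₁.hot]
27. n12.lim = true  [true]
28. n12.hot = "xnqq"  [S₁.tag ++ "q"]
29. n13.lim = false  [not A₀.lim]
30. n13.hot = "xnqqx"  [A₀.hot ++ "x"]
31. n14.depth = "rm"  [terminal]
32. n15.lim = false  [A₀.lim == true]
33. n15.hot = "uxnqqx"  ["u" ++ A₀.hot]
34. n16.depth = "wz"  [terminal]
35. n15.acc = "wuxnqqx"  ["w" ++ A.hot]
36. n15.ok = 0  [len(A.hot) - 6]
37. n17.key = false  [terminal]
38. n13.acc = "rwuxnqqx"  ["r" ++ A₁.acc]
39. n13.ok = 12  [A₁.ok * 2 + 12]
40. n18.lim = false  [not A₀.lim]
41. n18.hot = "kx"  ["kx"]
42. n19.lim = 29  [len(A.hot) + 27]
43. n19.sig = -3  [len(A.hot) - 5]
44. n19.ok = false  [A.lim == true]
45. n20.ok = 20  [terminal]
46. n19.cnt = 16  [(if B.ok then b.ok else B.sig) + 19]
47. n18.acc = "p"  [if A.lim then A.hot else "p"]
48. n18.ok = 0  [B.cnt * 2 - 32]
49. n12.acc = "vxnqq"  ["v" ++ A₀.hot]
50. n12.ok = 8  [A₂.ok + 8]
51. n0.tag = "yzkq"  ["y" ++ S₁.pre]
52. n0.pre = "xnqq"  [S₁.tag ++ "q"]
53. n0.hot = "vxnqqv"  [A.acc ++ "v"]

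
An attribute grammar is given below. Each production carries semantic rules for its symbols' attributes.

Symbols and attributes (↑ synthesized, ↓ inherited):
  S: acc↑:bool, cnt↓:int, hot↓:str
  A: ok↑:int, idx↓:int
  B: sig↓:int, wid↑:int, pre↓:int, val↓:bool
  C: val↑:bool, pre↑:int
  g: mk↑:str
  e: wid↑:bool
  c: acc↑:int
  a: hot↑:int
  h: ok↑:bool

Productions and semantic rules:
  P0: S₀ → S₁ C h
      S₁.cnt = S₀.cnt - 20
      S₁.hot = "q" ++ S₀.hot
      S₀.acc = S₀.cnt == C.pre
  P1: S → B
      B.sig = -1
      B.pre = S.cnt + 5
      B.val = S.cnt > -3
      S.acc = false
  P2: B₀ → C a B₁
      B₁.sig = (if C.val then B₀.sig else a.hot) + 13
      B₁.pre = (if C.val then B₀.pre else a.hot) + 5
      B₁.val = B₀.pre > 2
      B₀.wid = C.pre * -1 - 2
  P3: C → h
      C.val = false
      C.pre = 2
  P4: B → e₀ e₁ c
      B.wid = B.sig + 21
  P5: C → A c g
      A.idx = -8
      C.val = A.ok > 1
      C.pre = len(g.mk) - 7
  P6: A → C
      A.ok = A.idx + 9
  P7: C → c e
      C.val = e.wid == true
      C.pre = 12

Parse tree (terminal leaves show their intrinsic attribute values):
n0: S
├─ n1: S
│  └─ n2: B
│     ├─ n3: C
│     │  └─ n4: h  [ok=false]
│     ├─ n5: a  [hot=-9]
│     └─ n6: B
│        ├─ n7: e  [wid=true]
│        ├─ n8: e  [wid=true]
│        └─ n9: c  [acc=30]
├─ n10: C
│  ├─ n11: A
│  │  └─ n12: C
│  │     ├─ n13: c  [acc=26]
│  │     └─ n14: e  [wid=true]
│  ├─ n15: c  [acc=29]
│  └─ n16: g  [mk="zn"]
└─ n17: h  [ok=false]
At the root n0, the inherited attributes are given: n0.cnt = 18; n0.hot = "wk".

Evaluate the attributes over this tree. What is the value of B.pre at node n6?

1. n0.cnt = 18  [given at root]
2. n0.hot = "wk"  [given at root]
3. n1.cnt = -2  [S₀.cnt - 20]
4. n1.hot = "qwk"  ["q" ++ S₀.hot]
5. n2.sig = -1  [-1]
6. n2.pre = 3  [S.cnt + 5]
7. n2.val = true  [S.cnt > -3]
8. n4.ok = false  [terminal]
9. n3.val = false  [false]
10. n3.pre = 2  [2]
11. n5.hot = -9  [terminal]
12. n6.sig = 4  [(if C.val then B₀.sig else a.hot) + 13]
13. n6.pre = -4  [(if C.val then B₀.pre else a.hot) + 5]
14. n6.val = true  [B₀.pre > 2]
15. n7.wid = true  [terminal]
16. n8.wid = true  [terminal]
17. n9.acc = 30  [terminal]
18. n6.wid = 25  [B.sig + 21]
19. n2.wid = -4  [C.pre * -1 - 2]
20. n1.acc = false  [false]
21. n11.idx = -8  [-8]
22. n13.acc = 26  [terminal]
23. n14.wid = true  [terminal]
24. n12.val = true  [e.wid == true]
25. n12.pre = 12  [12]
26. n11.ok = 1  [A.idx + 9]
27. n15.acc = 29  [terminal]
28. n16.mk = "zn"  [terminal]
29. n10.val = false  [A.ok > 1]
30. n10.pre = -5  [len(g.mk) - 7]
31. n17.ok = false  [terminal]
32. n0.acc = false  [S₀.cnt == C.pre]

-4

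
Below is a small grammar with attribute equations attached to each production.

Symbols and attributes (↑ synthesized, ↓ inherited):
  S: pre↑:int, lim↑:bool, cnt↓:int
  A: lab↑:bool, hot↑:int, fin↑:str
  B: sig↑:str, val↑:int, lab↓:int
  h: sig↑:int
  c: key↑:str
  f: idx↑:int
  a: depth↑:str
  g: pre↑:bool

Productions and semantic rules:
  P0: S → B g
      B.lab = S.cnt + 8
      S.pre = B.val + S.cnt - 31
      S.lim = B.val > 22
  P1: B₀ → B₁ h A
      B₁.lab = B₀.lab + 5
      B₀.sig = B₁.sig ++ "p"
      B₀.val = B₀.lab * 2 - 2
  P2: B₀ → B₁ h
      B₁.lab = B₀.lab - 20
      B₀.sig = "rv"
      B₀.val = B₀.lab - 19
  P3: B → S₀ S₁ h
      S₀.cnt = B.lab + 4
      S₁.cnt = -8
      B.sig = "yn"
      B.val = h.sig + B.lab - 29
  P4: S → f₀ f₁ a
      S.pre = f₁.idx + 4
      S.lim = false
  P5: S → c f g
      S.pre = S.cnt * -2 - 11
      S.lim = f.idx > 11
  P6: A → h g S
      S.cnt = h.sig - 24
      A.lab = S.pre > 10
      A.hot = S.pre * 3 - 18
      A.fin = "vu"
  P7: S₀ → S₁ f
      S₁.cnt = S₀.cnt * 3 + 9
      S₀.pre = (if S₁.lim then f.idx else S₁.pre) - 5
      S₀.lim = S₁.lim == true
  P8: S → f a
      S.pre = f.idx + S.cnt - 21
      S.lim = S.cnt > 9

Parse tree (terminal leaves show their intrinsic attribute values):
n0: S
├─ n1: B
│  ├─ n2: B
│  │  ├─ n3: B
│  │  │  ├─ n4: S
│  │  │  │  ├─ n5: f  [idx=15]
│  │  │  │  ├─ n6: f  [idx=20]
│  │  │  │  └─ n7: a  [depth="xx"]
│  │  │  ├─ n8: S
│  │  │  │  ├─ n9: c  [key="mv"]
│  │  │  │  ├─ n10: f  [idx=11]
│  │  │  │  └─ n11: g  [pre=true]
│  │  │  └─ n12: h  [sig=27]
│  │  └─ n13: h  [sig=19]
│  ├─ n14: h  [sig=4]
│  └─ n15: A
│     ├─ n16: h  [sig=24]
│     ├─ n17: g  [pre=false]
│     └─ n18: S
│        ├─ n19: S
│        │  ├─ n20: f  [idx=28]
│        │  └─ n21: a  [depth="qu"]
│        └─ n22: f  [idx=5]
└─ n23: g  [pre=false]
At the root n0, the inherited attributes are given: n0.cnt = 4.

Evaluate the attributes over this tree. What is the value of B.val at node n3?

-5

1. n0.cnt = 4  [given at root]
2. n1.lab = 12  [S.cnt + 8]
3. n2.lab = 17  [B₀.lab + 5]
4. n3.lab = -3  [B₀.lab - 20]
5. n4.cnt = 1  [B.lab + 4]
6. n5.idx = 15  [terminal]
7. n6.idx = 20  [terminal]
8. n7.depth = "xx"  [terminal]
9. n4.pre = 24  [f₁.idx + 4]
10. n4.lim = false  [false]
11. n8.cnt = -8  [-8]
12. n9.key = "mv"  [terminal]
13. n10.idx = 11  [terminal]
14. n11.pre = true  [terminal]
15. n8.pre = 5  [S.cnt * -2 - 11]
16. n8.lim = false  [f.idx > 11]
17. n12.sig = 27  [terminal]
18. n3.sig = "yn"  ["yn"]
19. n3.val = -5  [h.sig + B.lab - 29]
20. n13.sig = 19  [terminal]
21. n2.sig = "rv"  ["rv"]
22. n2.val = -2  [B₀.lab - 19]
23. n14.sig = 4  [terminal]
24. n16.sig = 24  [terminal]
25. n17.pre = false  [terminal]
26. n18.cnt = 0  [h.sig - 24]
27. n19.cnt = 9  [S₀.cnt * 3 + 9]
28. n20.idx = 28  [terminal]
29. n21.depth = "qu"  [terminal]
30. n19.pre = 16  [f.idx + S.cnt - 21]
31. n19.lim = false  [S.cnt > 9]
32. n22.idx = 5  [terminal]
33. n18.pre = 11  [(if S₁.lim then f.idx else S₁.pre) - 5]
34. n18.lim = false  [S₁.lim == true]
35. n15.lab = true  [S.pre > 10]
36. n15.hot = 15  [S.pre * 3 - 18]
37. n15.fin = "vu"  ["vu"]
38. n1.sig = "rvp"  [B₁.sig ++ "p"]
39. n1.val = 22  [B₀.lab * 2 - 2]
40. n23.pre = false  [terminal]
41. n0.pre = -5  [B.val + S.cnt - 31]
42. n0.lim = false  [B.val > 22]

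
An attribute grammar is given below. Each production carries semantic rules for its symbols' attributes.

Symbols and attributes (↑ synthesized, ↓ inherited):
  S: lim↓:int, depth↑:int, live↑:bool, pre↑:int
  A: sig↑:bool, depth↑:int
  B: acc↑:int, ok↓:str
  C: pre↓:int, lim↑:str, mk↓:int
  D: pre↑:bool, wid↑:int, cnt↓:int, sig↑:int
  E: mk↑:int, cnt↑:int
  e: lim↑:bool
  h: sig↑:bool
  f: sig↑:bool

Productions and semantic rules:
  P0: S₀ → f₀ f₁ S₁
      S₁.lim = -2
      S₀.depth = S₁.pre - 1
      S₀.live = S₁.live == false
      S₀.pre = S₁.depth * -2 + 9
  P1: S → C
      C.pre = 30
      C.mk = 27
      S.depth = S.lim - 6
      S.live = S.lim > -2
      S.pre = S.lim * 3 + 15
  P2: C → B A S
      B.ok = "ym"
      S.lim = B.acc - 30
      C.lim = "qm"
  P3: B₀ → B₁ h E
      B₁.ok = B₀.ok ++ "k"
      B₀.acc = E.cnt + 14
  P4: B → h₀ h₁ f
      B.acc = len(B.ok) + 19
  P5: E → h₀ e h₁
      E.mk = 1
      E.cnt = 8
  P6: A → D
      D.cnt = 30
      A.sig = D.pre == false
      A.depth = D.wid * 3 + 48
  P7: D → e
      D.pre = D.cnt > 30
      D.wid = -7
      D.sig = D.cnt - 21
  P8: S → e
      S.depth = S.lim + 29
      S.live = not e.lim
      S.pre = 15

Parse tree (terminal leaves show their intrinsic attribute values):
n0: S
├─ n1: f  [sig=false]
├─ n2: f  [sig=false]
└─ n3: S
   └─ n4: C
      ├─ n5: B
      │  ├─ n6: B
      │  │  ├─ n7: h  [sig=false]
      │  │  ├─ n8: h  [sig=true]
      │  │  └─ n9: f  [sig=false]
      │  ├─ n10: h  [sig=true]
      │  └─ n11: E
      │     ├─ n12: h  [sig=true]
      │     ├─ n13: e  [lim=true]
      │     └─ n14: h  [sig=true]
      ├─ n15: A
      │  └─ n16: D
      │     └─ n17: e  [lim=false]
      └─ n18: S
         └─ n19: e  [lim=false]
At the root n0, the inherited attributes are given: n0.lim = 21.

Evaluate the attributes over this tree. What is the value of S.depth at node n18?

1. n0.lim = 21  [given at root]
2. n1.sig = false  [terminal]
3. n2.sig = false  [terminal]
4. n3.lim = -2  [-2]
5. n4.pre = 30  [30]
6. n4.mk = 27  [27]
7. n5.ok = "ym"  ["ym"]
8. n6.ok = "ymk"  [B₀.ok ++ "k"]
9. n7.sig = false  [terminal]
10. n8.sig = true  [terminal]
11. n9.sig = false  [terminal]
12. n6.acc = 22  [len(B.ok) + 19]
13. n10.sig = true  [terminal]
14. n12.sig = true  [terminal]
15. n13.lim = true  [terminal]
16. n14.sig = true  [terminal]
17. n11.mk = 1  [1]
18. n11.cnt = 8  [8]
19. n5.acc = 22  [E.cnt + 14]
20. n16.cnt = 30  [30]
21. n17.lim = false  [terminal]
22. n16.pre = false  [D.cnt > 30]
23. n16.wid = -7  [-7]
24. n16.sig = 9  [D.cnt - 21]
25. n15.sig = true  [D.pre == false]
26. n15.depth = 27  [D.wid * 3 + 48]
27. n18.lim = -8  [B.acc - 30]
28. n19.lim = false  [terminal]
29. n18.depth = 21  [S.lim + 29]
30. n18.live = true  [not e.lim]
31. n18.pre = 15  [15]
32. n4.lim = "qm"  ["qm"]
33. n3.depth = -8  [S.lim - 6]
34. n3.live = false  [S.lim > -2]
35. n3.pre = 9  [S.lim * 3 + 15]
36. n0.depth = 8  [S₁.pre - 1]
37. n0.live = true  [S₁.live == false]
38. n0.pre = 25  [S₁.depth * -2 + 9]

21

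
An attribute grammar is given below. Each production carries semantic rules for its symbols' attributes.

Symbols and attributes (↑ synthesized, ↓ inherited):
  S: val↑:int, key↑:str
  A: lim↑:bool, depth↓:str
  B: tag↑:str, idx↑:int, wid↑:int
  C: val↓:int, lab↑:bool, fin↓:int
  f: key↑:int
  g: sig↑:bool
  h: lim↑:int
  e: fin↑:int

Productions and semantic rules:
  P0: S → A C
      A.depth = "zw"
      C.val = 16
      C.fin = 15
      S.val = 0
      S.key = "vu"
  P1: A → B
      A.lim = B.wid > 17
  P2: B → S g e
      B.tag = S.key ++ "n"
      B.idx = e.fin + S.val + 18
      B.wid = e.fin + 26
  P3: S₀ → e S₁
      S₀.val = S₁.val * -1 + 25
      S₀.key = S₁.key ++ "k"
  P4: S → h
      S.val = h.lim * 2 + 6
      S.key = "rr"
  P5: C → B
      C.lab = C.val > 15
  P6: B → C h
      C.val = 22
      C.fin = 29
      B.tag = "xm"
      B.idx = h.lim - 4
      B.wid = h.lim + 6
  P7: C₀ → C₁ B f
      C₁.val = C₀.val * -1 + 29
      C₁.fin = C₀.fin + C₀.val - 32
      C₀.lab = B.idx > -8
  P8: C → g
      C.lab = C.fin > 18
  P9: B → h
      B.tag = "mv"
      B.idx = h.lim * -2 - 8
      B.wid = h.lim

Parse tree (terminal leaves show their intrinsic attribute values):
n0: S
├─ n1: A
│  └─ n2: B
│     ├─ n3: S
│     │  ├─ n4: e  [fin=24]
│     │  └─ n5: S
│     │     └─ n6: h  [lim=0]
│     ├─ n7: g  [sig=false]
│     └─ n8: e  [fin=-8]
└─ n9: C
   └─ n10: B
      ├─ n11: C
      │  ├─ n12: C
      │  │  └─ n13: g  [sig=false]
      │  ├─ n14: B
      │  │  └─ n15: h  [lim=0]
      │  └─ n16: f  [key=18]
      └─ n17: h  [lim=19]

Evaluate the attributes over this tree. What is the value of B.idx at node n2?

1. n1.depth = "zw"  ["zw"]
2. n4.fin = 24  [terminal]
3. n6.lim = 0  [terminal]
4. n5.val = 6  [h.lim * 2 + 6]
5. n5.key = "rr"  ["rr"]
6. n3.val = 19  [S₁.val * -1 + 25]
7. n3.key = "rrk"  [S₁.key ++ "k"]
8. n7.sig = false  [terminal]
9. n8.fin = -8  [terminal]
10. n2.tag = "rrkn"  [S.key ++ "n"]
11. n2.idx = 29  [e.fin + S.val + 18]
12. n2.wid = 18  [e.fin + 26]
13. n1.lim = true  [B.wid > 17]
14. n9.val = 16  [16]
15. n9.fin = 15  [15]
16. n11.val = 22  [22]
17. n11.fin = 29  [29]
18. n12.val = 7  [C₀.val * -1 + 29]
19. n12.fin = 19  [C₀.fin + C₀.val - 32]
20. n13.sig = false  [terminal]
21. n12.lab = true  [C.fin > 18]
22. n15.lim = 0  [terminal]
23. n14.tag = "mv"  ["mv"]
24. n14.idx = -8  [h.lim * -2 - 8]
25. n14.wid = 0  [h.lim]
26. n16.key = 18  [terminal]
27. n11.lab = false  [B.idx > -8]
28. n17.lim = 19  [terminal]
29. n10.tag = "xm"  ["xm"]
30. n10.idx = 15  [h.lim - 4]
31. n10.wid = 25  [h.lim + 6]
32. n9.lab = true  [C.val > 15]
33. n0.val = 0  [0]
34. n0.key = "vu"  ["vu"]

29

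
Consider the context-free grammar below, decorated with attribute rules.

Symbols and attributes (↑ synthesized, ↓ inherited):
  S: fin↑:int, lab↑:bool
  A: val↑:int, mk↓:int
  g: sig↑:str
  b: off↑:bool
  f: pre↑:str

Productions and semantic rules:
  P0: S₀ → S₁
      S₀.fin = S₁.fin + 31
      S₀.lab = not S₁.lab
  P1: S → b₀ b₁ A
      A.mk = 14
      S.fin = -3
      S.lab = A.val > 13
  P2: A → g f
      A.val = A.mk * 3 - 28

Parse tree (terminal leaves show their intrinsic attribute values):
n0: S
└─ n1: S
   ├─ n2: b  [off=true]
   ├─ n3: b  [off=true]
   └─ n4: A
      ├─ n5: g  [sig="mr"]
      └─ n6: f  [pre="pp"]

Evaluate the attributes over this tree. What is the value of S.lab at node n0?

1. n2.off = true  [terminal]
2. n3.off = true  [terminal]
3. n4.mk = 14  [14]
4. n5.sig = "mr"  [terminal]
5. n6.pre = "pp"  [terminal]
6. n4.val = 14  [A.mk * 3 - 28]
7. n1.fin = -3  [-3]
8. n1.lab = true  [A.val > 13]
9. n0.fin = 28  [S₁.fin + 31]
10. n0.lab = false  [not S₁.lab]

false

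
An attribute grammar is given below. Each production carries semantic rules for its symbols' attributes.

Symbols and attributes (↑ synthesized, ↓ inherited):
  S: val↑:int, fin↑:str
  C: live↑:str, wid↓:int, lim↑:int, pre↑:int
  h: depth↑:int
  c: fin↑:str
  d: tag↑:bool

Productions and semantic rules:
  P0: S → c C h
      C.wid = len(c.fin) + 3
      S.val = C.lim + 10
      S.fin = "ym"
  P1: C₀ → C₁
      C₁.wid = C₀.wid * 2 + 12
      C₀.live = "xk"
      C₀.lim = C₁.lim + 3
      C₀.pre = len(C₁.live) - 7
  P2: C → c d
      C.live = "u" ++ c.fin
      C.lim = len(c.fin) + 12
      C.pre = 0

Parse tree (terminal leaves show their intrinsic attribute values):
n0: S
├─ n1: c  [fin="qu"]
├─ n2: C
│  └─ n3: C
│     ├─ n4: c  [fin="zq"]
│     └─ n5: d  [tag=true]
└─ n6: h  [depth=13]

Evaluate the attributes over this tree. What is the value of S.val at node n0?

27

1. n1.fin = "qu"  [terminal]
2. n2.wid = 5  [len(c.fin) + 3]
3. n3.wid = 22  [C₀.wid * 2 + 12]
4. n4.fin = "zq"  [terminal]
5. n5.tag = true  [terminal]
6. n3.live = "uzq"  ["u" ++ c.fin]
7. n3.lim = 14  [len(c.fin) + 12]
8. n3.pre = 0  [0]
9. n2.live = "xk"  ["xk"]
10. n2.lim = 17  [C₁.lim + 3]
11. n2.pre = -4  [len(C₁.live) - 7]
12. n6.depth = 13  [terminal]
13. n0.val = 27  [C.lim + 10]
14. n0.fin = "ym"  ["ym"]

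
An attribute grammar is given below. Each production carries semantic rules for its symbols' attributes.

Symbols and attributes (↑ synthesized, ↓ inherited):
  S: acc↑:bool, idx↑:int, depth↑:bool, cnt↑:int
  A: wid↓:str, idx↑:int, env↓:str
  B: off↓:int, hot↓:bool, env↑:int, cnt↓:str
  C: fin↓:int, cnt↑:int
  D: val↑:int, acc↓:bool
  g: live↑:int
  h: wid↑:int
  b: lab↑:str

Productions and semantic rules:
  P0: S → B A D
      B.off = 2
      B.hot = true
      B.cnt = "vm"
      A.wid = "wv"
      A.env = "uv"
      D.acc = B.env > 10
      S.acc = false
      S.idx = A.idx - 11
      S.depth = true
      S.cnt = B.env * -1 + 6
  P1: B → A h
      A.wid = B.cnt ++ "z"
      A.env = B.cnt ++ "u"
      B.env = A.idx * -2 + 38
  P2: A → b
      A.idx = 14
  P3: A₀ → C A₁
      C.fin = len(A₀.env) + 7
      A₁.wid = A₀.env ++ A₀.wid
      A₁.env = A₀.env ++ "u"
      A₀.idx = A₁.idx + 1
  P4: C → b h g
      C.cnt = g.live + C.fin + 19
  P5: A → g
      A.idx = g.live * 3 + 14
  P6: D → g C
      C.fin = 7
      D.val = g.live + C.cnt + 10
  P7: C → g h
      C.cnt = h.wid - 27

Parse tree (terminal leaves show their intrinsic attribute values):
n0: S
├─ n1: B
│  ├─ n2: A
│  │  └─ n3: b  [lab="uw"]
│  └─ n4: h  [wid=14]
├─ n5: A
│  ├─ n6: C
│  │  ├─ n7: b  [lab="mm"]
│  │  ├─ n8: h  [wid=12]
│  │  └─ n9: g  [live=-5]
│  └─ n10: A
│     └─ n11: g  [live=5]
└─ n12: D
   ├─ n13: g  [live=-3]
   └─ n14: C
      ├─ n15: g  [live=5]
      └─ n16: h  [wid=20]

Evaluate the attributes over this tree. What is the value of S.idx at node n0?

1. n1.off = 2  [2]
2. n1.hot = true  [true]
3. n1.cnt = "vm"  ["vm"]
4. n2.wid = "vmz"  [B.cnt ++ "z"]
5. n2.env = "vmu"  [B.cnt ++ "u"]
6. n3.lab = "uw"  [terminal]
7. n2.idx = 14  [14]
8. n4.wid = 14  [terminal]
9. n1.env = 10  [A.idx * -2 + 38]
10. n5.wid = "wv"  ["wv"]
11. n5.env = "uv"  ["uv"]
12. n6.fin = 9  [len(A₀.env) + 7]
13. n7.lab = "mm"  [terminal]
14. n8.wid = 12  [terminal]
15. n9.live = -5  [terminal]
16. n6.cnt = 23  [g.live + C.fin + 19]
17. n10.wid = "uvwv"  [A₀.env ++ A₀.wid]
18. n10.env = "uvu"  [A₀.env ++ "u"]
19. n11.live = 5  [terminal]
20. n10.idx = 29  [g.live * 3 + 14]
21. n5.idx = 30  [A₁.idx + 1]
22. n12.acc = false  [B.env > 10]
23. n13.live = -3  [terminal]
24. n14.fin = 7  [7]
25. n15.live = 5  [terminal]
26. n16.wid = 20  [terminal]
27. n14.cnt = -7  [h.wid - 27]
28. n12.val = 0  [g.live + C.cnt + 10]
29. n0.acc = false  [false]
30. n0.idx = 19  [A.idx - 11]
31. n0.depth = true  [true]
32. n0.cnt = -4  [B.env * -1 + 6]

19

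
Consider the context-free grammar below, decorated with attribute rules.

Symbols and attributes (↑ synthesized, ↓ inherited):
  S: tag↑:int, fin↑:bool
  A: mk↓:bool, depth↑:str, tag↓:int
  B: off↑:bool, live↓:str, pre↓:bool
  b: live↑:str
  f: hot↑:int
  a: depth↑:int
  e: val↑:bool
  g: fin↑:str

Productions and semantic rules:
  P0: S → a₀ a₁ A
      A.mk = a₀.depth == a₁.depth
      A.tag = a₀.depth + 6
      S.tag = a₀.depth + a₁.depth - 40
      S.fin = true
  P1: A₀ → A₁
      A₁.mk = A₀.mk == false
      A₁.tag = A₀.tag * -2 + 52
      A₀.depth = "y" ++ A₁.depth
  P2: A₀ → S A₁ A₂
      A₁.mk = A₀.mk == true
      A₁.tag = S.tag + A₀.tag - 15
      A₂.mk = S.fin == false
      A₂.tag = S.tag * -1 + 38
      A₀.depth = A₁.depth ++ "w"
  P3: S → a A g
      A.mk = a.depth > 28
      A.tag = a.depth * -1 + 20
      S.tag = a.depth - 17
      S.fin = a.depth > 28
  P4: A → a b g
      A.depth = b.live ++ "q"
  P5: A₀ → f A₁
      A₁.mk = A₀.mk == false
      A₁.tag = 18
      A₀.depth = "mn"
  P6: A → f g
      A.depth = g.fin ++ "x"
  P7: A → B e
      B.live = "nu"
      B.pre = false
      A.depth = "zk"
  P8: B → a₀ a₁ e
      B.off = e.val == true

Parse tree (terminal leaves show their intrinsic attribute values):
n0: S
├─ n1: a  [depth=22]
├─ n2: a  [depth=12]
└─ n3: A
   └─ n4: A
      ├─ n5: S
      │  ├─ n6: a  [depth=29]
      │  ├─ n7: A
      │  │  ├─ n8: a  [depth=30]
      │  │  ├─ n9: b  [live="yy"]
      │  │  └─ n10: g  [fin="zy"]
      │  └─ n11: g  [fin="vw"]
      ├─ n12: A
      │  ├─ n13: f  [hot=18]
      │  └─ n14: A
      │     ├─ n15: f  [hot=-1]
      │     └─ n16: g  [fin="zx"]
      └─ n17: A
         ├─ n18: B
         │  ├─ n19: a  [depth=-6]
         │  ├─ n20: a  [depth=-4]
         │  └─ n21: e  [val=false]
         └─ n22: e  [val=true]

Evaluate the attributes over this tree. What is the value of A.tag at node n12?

-7

1. n1.depth = 22  [terminal]
2. n2.depth = 12  [terminal]
3. n3.mk = false  [a₀.depth == a₁.depth]
4. n3.tag = 28  [a₀.depth + 6]
5. n4.mk = true  [A₀.mk == false]
6. n4.tag = -4  [A₀.tag * -2 + 52]
7. n6.depth = 29  [terminal]
8. n7.mk = true  [a.depth > 28]
9. n7.tag = -9  [a.depth * -1 + 20]
10. n8.depth = 30  [terminal]
11. n9.live = "yy"  [terminal]
12. n10.fin = "zy"  [terminal]
13. n7.depth = "yyq"  [b.live ++ "q"]
14. n11.fin = "vw"  [terminal]
15. n5.tag = 12  [a.depth - 17]
16. n5.fin = true  [a.depth > 28]
17. n12.mk = true  [A₀.mk == true]
18. n12.tag = -7  [S.tag + A₀.tag - 15]
19. n13.hot = 18  [terminal]
20. n14.mk = false  [A₀.mk == false]
21. n14.tag = 18  [18]
22. n15.hot = -1  [terminal]
23. n16.fin = "zx"  [terminal]
24. n14.depth = "zxx"  [g.fin ++ "x"]
25. n12.depth = "mn"  ["mn"]
26. n17.mk = false  [S.fin == false]
27. n17.tag = 26  [S.tag * -1 + 38]
28. n18.live = "nu"  ["nu"]
29. n18.pre = false  [false]
30. n19.depth = -6  [terminal]
31. n20.depth = -4  [terminal]
32. n21.val = false  [terminal]
33. n18.off = false  [e.val == true]
34. n22.val = true  [terminal]
35. n17.depth = "zk"  ["zk"]
36. n4.depth = "mnw"  [A₁.depth ++ "w"]
37. n3.depth = "ymnw"  ["y" ++ A₁.depth]
38. n0.tag = -6  [a₀.depth + a₁.depth - 40]
39. n0.fin = true  [true]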